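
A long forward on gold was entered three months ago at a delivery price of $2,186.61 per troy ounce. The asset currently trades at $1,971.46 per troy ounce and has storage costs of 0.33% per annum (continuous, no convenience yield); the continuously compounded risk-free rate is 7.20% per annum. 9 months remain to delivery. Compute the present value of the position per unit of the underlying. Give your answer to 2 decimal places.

-$95.32 per troy ounce

Current fair forward for the remaining 9 months: F = S·e^((r + u)·T), (r + u) = 0.0720 + 0.0033 = 0.0753
F = 1971.46 · e^(0.0753 × 9/12) = 1971.46 × 1.05810016 = 2086.0021
Value of long forward = (F − K)·e^(−rT) = (2086.0021 − 2186.61) · e^(−0.0720·9/12)
= -100.6079 × 0.94743211 = -95.32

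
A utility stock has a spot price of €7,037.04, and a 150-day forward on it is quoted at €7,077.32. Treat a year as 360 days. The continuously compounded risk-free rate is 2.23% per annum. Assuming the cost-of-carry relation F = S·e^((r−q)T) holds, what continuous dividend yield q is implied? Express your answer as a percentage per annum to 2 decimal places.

0.86%

From F = S·e^((r−q)T): (r − q) = ln(F/S)/T
ln(7077.32/7037.04) = ln(1.005724) = 0.005708
(r − q) = 0.005708 / (150/360) = 0.013699
q = r − ln(F/S)/T = 0.0223 − 0.013699 = 0.008601
q = 0.86%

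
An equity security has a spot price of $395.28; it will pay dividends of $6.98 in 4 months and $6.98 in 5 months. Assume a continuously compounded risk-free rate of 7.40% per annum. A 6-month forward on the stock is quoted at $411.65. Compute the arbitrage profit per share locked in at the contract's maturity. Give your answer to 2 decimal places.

$15.56 per share

PV(dividends) I = 6.98·e^(−0.0740·4/12) + 6.98·e^(−0.0740·5/12) = 13.5780
Fair forward F* = (S − I)·e^(rT) = (395.28 − 13.5780)·e^0.037000 = 381.7020 × 1.037693 = 396.0895
Market $411.65 > fair 396.0895: forward overpriced → cash-and-carry (borrow at r, buy the stock and collect the dividends, short the forward).
Profit at T = |F_mkt − F*| = |411.65 − 396.0895| = $15.56 per share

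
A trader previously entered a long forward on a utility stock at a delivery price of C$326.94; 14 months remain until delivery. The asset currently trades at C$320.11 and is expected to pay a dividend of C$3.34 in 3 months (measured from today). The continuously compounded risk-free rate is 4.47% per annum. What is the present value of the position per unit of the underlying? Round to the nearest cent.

PV(remaining dividends) I = 3.34·e^(−0.0447·3/12) = 3.3029
Current forward F = (S − I)·e^(rT) = (320.11 − 3.3029)·e^(0.0447·14/12) = 316.8071 × 1.053534 = 333.7671
Value (long) = (F − K)·e^(−rT) = (333.7671 − 326.94) × 0.949186 = 6.4802
Value = C$6.48

C$6.48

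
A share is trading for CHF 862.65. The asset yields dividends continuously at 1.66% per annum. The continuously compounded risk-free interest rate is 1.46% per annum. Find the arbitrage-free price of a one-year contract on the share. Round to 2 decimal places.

F = S·e^((r − q)T) = 862.65 · e^((0.0146 − 0.0166) × 12/12)
= 862.65 · e^-0.002000 = 862.65 × 0.998002
F = CHF 860.93

CHF 860.93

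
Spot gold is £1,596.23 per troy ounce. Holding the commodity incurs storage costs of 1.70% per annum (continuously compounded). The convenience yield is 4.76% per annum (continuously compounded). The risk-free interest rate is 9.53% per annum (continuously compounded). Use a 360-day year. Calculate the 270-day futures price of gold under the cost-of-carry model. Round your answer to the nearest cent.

£1,675.60 per troy ounce

Net carry = r + u − y = 0.0953 + 0.0170 − 0.0476 = 0.0647
F = S·e^((r+u−y)T) = 1596.23 · e^(0.0647 × 270/360) = 1596.23 · e^0.04852500
= 1596.23 × 1.04972161 = £1,675.60 per troy ounce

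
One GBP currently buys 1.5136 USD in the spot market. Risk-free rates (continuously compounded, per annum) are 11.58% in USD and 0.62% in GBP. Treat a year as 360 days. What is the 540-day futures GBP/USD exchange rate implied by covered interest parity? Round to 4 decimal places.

F = S·e^((r_USD − r_GBP)T) = 1.5136 · e^((0.1158 − 0.0062) × 540/360)
= 1.5136 · e^0.164400 = 1.5136 × 1.178686
F = 1.7841 USD per GBP

1.7841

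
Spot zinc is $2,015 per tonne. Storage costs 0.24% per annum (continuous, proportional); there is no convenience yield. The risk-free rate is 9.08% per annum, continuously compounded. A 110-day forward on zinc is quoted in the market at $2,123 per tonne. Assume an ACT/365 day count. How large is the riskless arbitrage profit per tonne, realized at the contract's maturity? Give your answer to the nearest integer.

Fair forward: F* = S·e^(carry·T), with carry = (r + u) = 0.0908 + 0.0024 = 0.0932
F* = 2015 · e^(0.0932 × 110/365) = 2015 · e^0.028088 = 2015 × 1.028486 = $2072.3993
Market $2123 > fair $2072.3993: forward overpriced → cash-and-carry (buy spot, short the forward).
At maturity, profit = |F_mkt − F*| = |2123 − 2072.3993| = $51 per tonne

$51 per tonne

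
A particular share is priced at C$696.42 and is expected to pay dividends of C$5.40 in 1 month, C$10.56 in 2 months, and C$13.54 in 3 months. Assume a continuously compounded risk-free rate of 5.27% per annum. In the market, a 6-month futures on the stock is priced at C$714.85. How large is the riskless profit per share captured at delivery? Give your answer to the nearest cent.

C$29.82 per share

PV(dividends) I = 5.40·e^(−0.0527·1/12) + 10.56·e^(−0.0527·2/12) + 13.54·e^(−0.0527·3/12) = 29.2068
Fair futures F* = (S − I)·e^(rT) = (696.42 − 29.2068)·e^0.026350 = 667.2132 × 1.026700 = 685.0278
Market C$714.85 > fair 685.0278: forward overpriced → cash-and-carry (borrow at r, buy the stock and collect the dividends, short the forward).
Profit at T = |F_mkt − F*| = |714.85 − 685.0278| = C$29.82 per share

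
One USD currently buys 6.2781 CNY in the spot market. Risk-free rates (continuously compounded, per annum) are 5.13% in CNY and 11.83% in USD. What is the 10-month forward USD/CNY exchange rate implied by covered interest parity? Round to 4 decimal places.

5.9372

F = S·e^((r_CNY − r_USD)T) = 6.2781 · e^((0.0513 − 0.1183) × 10/12)
= 6.2781 · e^-0.055833 = 6.2781 × 0.945697
F = 5.9372 CNY per USD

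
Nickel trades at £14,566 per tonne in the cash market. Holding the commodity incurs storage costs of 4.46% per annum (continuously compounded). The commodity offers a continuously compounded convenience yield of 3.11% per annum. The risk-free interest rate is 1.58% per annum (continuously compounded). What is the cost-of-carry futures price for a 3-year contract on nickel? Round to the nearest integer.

£15,904 per tonne

Net carry = r + u − y = 0.0158 + 0.0446 − 0.0311 = 0.0293
F = S·e^((r+u−y)T) = 14566 · e^(0.0293 × 3) = 14566 · e^0.087900
= 14566 × 1.091879 = £15,904 per tonne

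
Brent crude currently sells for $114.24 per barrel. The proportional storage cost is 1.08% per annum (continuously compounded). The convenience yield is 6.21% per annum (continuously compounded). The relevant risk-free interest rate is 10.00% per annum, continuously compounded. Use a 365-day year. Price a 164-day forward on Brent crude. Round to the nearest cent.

Net carry = r + u − y = 0.1000 + 0.0108 − 0.0621 = 0.0487
F = S·e^((r+u−y)T) = 114.24 · e^(0.0487 × 164/365) = 114.24 · e^0.021882
= 114.24 × 1.022123 = $116.77 per barrel

$116.77 per barrel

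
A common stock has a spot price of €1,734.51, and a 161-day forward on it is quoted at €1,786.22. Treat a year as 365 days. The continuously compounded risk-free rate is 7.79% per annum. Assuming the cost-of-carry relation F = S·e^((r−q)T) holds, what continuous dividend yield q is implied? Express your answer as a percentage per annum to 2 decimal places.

1.13%

From F = S·e^((r−q)T): (r − q) = ln(F/S)/T
ln(1786.22/1734.51) = ln(1.029812) = 0.029376
(r − q) = 0.029376 / (161/365) = 0.066598
q = r − ln(F/S)/T = 0.0779 − 0.066598 = 0.011302
q = 1.13%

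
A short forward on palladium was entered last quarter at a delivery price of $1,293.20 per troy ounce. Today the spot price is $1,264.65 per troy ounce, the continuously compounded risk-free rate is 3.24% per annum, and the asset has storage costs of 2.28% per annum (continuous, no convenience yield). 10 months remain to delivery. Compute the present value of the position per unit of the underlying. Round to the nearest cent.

Current fair forward for the remaining 10 months: F = S·e^((r + u)·T), (r + u) = 0.0324 + 0.0228 = 0.0552
F = 1264.65 · e^(0.0552 × 10/12) = 1264.65 × 1.04707441 = 1324.1827
Value of long forward = (F − K)·e^(−rT) = (1324.1827 − 1293.20) · e^(−0.0324·10/12)
= 30.9827 × 0.97336124 = 30.16
Short position value = −(long value) = -$30.16

-$30.16 per troy ounce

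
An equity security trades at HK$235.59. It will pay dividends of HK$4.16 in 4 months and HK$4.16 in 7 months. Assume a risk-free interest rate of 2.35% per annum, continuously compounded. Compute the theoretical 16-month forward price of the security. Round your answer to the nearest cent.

HK$234.60

PV(dividends) I = 4.16·e^(−0.0235·4/12) + 4.16·e^(−0.0235·7/12)
I = 4.1275 + 4.1034 = 8.2309
F = (S − I)·e^(rT) = (235.59 − 8.2309) · e^(0.0235·16/12)
= 227.3591 · e^0.031333 = 227.3591 × 1.031829 = HK$234.60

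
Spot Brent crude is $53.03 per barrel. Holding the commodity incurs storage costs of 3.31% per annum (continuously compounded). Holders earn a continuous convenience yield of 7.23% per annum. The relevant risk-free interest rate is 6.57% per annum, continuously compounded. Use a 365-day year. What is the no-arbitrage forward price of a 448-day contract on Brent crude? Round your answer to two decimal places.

Net carry = r + u − y = 0.0657 + 0.0331 − 0.0723 = 0.0265
F = S·e^((r+u−y)T) = 53.03 · e^(0.0265 × 448/365) = 53.03 · e^0.032526
= 53.03 × 1.033061 = $54.78 per barrel

$54.78 per barrel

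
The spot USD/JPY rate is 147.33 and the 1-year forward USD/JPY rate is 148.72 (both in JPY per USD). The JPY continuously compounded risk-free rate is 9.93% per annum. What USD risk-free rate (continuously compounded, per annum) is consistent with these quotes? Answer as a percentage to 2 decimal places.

F = S·e^((r_JPY − r_USD)T) ⇒ r_USD = r_JPY − ln(F/S)/T
ln(148.72/147.33) = 0.009390; /(1) = 0.009390
r_USD = 0.0993 − 0.009390 = 0.089910
r_USD = 8.99%

8.99%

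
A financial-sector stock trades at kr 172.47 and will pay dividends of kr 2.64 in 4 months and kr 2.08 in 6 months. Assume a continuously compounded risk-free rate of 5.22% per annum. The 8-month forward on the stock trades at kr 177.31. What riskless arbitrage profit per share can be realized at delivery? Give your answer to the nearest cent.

PV(dividends) I = 2.64·e^(−0.0522·4/12) + 2.08·e^(−0.0522·6/12) = 4.6209
Fair forward F* = (S − I)·e^(rT) = (172.47 − 4.6209)·e^0.034800 = 167.8491 × 1.035413 = 173.7931
Market kr 177.31 > fair 173.7931: forward overpriced → cash-and-carry (borrow at r, buy the stock and collect the dividends, short the forward).
Profit at T = |F_mkt − F*| = |177.31 − 173.7931| = kr 3.52 per share

kr 3.52 per share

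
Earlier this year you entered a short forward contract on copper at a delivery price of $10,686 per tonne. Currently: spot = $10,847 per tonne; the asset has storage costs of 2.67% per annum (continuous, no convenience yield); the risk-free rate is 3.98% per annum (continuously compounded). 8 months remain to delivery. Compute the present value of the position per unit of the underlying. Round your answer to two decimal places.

-$635.61 per tonne

Current fair forward for the remaining 8 months: F = S·e^((r + u)·T), (r + u) = 0.0398 + 0.0267 = 0.0665
F = 10847 · e^(0.0665 × 8/12) = 10847 × 1.04533074 = 11338.7025
Value of long forward = (F − K)·e^(−rT) = (11338.7025 − 10686) · e^(−0.0398·8/12)
= 652.7025 × 0.97381558 = 635.61
Short position value = −(long value) = -$635.61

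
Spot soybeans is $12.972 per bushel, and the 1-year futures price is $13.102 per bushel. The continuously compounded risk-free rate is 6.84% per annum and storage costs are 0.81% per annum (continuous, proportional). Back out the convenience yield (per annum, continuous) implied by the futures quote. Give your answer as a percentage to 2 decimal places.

F = S·e^((r+u−y)T) ⇒ (r+u−y) = ln(F/S)/T
ln(13.102/12.972) = 0.009972; /T ⇒ 0.009972
y = r + u − ln(F/S)/T = 0.0684 + 0.0081 − 0.009972 = 0.066528
y = 6.65%

6.65%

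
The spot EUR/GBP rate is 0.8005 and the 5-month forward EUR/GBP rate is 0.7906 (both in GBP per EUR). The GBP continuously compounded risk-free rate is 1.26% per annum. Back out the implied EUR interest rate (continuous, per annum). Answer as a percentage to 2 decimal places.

F = S·e^((r_GBP − r_EUR)T) ⇒ r_EUR = r_GBP − ln(F/S)/T
ln(0.7906/0.8005) = -0.012444; /(5/12) = -0.029866
r_EUR = 0.0126 + 0.029866 = 0.042466
r_EUR = 4.25%

4.25%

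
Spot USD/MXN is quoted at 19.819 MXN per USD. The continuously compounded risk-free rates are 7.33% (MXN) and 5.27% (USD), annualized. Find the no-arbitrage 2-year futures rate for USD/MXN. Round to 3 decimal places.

20.653

F = S·e^((r_MXN − r_USD)T) = 19.819 · e^((0.0733 − 0.0527) × 2)
= 19.819 · e^0.041200 = 19.819 × 1.042060
F = 20.653 MXN per USD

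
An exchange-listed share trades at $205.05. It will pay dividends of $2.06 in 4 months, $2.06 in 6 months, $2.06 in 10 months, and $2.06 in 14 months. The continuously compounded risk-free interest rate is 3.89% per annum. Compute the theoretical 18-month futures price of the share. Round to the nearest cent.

PV(dividends) I = 2.06·e^(−0.0389·4/12) + 2.06·e^(−0.0389·6/12) + 2.06·e^(−0.0389·10/12) + 2.06·e^(−0.0389·14/12)
I = 2.0335 + 2.0203 + 1.9943 + 1.9686 = 8.0167
F = (S − I)·e^(rT) = (205.05 − 8.0167) · e^(0.0389·18/12)
= 197.0333 · e^0.058350 = 197.0333 × 1.060086 = $208.87

$208.87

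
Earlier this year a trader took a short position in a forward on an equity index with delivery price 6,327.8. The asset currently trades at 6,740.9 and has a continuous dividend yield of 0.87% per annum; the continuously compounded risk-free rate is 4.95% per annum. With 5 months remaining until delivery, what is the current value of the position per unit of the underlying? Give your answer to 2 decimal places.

-517.88

Current fair forward for the remaining 5 months: F = S·e^((r − q)·T), (r − q) = 0.0495 − 0.0087 = 0.0408
F = 6740.9 · e^(0.0408 × 5/12) = 6740.9 × 1.01714532 = 6856.4749
Value of long forward = (F − K)·e^(−rT) = (6856.4749 − 6327.8) · e^(−0.0495·5/12)
= 528.6749 × 0.97958624 = 517.88
Short position value = −(long value) = -517.88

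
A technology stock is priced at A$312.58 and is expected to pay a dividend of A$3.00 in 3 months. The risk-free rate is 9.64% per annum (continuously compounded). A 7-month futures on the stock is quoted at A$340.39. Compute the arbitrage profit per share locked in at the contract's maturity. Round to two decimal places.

A$12.83 per share

PV(dividends) I = 3.00·e^(−0.0964·3/12) = 2.9286
Fair futures F* = (S − I)·e^(rT) = (312.58 − 2.9286)·e^0.056233 = 309.6514 × 1.057844 = 327.5629
Market A$340.39 > fair 327.5629: forward overpriced → cash-and-carry (borrow at r, buy the stock and collect the dividends, short the forward).
Profit at T = |F_mkt − F*| = |340.39 − 327.5629| = A$12.83 per share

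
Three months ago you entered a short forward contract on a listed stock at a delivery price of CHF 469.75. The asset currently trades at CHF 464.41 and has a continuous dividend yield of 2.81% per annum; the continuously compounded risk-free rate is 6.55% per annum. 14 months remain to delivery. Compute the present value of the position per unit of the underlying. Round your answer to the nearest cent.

Current fair forward for the remaining 14 months: F = S·e^((r − q)·T), (r − q) = 0.0655 − 0.0281 = 0.0374
F = 464.41 · e^(0.0374 × 14/12) = 464.41 × 1.044599 = 485.1222
Value of long forward = (F − K)·e^(−rT) = (485.1222 − 469.75) · e^(−0.0655·14/12)
= 15.3722 × 0.926430 = 14.24
Short position value = −(long value) = -CHF 14.24

-CHF 14.24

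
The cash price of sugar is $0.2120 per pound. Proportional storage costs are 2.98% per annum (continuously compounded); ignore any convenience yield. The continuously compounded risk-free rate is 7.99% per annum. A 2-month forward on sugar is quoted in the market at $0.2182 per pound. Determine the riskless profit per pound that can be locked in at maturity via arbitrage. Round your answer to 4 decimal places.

$0.0023 per pound

Fair forward: F* = S·e^(carry·T), with carry = (r + u) = 0.0799 + 0.0298 = 0.1097
F* = 0.2120 · e^(0.1097 × 2/12) = 0.2120 · e^0.018283 = 0.2120 × 1.018451 = $0.2159
Market $0.2182 > fair $0.2159: forward overpriced → cash-and-carry (buy spot, short the forward).
At maturity, profit = |F_mkt − F*| = |0.2182 − 0.2159| = $0.0023 per pound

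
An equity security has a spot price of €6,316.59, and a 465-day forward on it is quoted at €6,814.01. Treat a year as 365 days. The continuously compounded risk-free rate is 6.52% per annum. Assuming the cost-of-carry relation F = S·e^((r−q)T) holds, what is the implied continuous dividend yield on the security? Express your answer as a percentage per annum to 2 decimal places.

0.57%

From F = S·e^((r−q)T): (r − q) = ln(F/S)/T
ln(6814.01/6316.59) = ln(1.078748) = 0.075801
(r − q) = 0.075801 / (465/365) = 0.059500
q = r − ln(F/S)/T = 0.0652 − 0.059500 = 0.005700
q = 0.57%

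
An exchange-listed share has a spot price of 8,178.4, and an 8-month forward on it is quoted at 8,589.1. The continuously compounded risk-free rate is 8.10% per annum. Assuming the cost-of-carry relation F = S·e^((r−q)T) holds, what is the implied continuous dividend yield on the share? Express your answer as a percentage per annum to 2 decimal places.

0.75%

From F = S·e^((r−q)T): (r − q) = ln(F/S)/T
ln(8589.1/8178.4) = ln(1.050218) = 0.048998
(r − q) = 0.048998 / (8/12) = 0.073497
q = r − ln(F/S)/T = 0.0810 − 0.073497 = 0.007503
q = 0.75%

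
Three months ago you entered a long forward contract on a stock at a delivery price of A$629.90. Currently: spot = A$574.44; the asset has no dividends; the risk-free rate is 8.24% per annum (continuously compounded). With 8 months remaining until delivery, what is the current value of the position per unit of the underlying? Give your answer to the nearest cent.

-A$21.79

Current fair forward for the remaining 8 months: F = S·e^(r·T), r = 0.0824
F = 574.44 · e^(0.0824 × 8/12) = 574.44 × 1.056470 = 606.8786
Value of long forward = (F − K)·e^(−rT) = (606.8786 − 629.90) · e^(−0.0824·8/12)
= -23.0214 × 0.946548 = -21.79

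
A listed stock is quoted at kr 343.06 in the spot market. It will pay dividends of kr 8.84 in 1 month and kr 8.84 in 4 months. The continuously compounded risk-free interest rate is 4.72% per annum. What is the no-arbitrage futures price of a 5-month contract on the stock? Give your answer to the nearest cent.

kr 332.02

PV(dividends) I = 8.84·e^(−0.0472·1/12) + 8.84·e^(−0.0472·4/12)
I = 8.8053 + 8.7020 = 17.5073
F = (S − I)·e^(rT) = (343.06 − 17.5073) · e^(0.0472·5/12)
= 325.5527 · e^0.019667 = 325.5527 × 1.019862 = kr 332.02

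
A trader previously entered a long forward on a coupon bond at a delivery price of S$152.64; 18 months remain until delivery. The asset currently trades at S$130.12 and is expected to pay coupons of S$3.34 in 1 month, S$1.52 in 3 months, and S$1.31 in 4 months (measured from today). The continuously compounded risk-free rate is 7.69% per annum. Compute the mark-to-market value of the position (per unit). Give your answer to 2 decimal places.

PV(remaining coupons) I = 3.34·e^(−0.0769·1/12) + 1.52·e^(−0.0769·3/12) + 1.31·e^(−0.0769·4/12) = 6.0866
Current forward F = (S − I)·e^(rT) = (130.12 − 6.0866)·e^(0.0769·18/12) = 124.0334 × 1.122266 = 139.1985
Value (long) = (F − K)·e^(−rT) = (139.1985 − 152.64) × 0.891054 = -11.9771
Value = -S$11.98

-S$11.98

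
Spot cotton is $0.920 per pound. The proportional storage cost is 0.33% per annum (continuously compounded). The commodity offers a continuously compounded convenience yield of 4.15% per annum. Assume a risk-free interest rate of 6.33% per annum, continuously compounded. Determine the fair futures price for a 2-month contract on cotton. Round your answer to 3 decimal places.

Net carry = r + u − y = 0.0633 + 0.0033 − 0.0415 = 0.0251
F = S·e^((r+u−y)T) = 0.920 · e^(0.0251 × 2/12) = 0.920 · e^0.004183
= 0.920 × 1.004192 = $0.924 per pound

$0.924 per pound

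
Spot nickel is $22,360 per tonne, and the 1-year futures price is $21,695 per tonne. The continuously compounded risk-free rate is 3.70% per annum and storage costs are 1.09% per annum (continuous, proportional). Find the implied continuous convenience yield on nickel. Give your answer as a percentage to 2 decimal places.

7.81%

F = S·e^((r+u−y)T) ⇒ (r+u−y) = ln(F/S)/T
ln(21695/22360) = -0.030192; /T ⇒ -0.030192
y = r + u − ln(F/S)/T = 0.0370 + 0.0109 + 0.030192 = 0.078092
y = 7.81%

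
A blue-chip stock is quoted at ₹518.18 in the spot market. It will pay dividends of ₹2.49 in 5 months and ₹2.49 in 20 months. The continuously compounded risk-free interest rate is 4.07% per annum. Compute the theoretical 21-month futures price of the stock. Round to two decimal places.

PV(dividends) I = 2.49·e^(−0.0407·5/12) + 2.49·e^(−0.0407·20/12)
I = 2.4481 + 2.3267 = 4.7748
F = (S − I)·e^(rT) = (518.18 − 4.7748) · e^(0.0407·21/12)
= 513.4052 · e^0.071225 = 513.4052 × 1.073823 = ₹551.31

₹551.31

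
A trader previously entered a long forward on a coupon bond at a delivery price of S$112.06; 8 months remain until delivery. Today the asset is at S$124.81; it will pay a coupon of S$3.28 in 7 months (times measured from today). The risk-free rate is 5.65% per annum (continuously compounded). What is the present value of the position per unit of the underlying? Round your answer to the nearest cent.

PV(remaining coupons) I = 3.28·e^(−0.0565·7/12) = 3.1737
Current forward F = (S − I)·e^(rT) = (124.81 − 3.1737)·e^(0.0565·8/12) = 121.6363 × 1.038385 = 126.3053
Value (long) = (F − K)·e^(−rT) = (126.3053 − 112.06) × 0.963034 = 13.7187
Value = S$13.72

S$13.72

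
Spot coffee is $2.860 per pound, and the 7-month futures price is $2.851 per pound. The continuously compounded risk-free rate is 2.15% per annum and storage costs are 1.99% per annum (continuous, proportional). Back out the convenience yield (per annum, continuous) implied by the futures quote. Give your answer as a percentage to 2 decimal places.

4.68%

F = S·e^((r+u−y)T) ⇒ (r+u−y) = ln(F/S)/T
ln(2.851/2.860) = -0.003152; /T ⇒ -0.005403
y = r + u − ln(F/S)/T = 0.0215 + 0.0199 + 0.005403 = 0.046803
y = 4.68%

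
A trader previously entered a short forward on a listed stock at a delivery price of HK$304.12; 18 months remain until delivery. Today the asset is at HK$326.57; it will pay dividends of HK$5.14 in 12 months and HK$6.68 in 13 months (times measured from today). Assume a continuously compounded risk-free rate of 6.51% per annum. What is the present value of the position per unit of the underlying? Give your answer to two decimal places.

-HK$39.70

PV(remaining dividends) I = 5.14·e^(−0.0651·12/12) + 6.68·e^(−0.0651·13/12) = 11.0412
Current forward F = (S − I)·e^(rT) = (326.57 − 11.0412)·e^(0.0651·18/12) = 315.5288 × 1.102577 = 347.8948
Value (long) = (F − K)·e^(−rT) = (347.8948 − 304.12) × 0.906966 = 39.7023
Short position value = −(long value) = -HK$39.70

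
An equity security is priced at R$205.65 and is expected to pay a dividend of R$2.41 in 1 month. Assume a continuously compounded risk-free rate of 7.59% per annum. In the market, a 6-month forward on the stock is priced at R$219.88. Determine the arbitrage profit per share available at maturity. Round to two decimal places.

R$8.76 per share

PV(dividends) I = 2.41·e^(−0.0759·1/12) = 2.3948
Fair forward F* = (S − I)·e^(rT) = (205.65 − 2.3948)·e^0.037950 = 203.2552 × 1.038679 = 211.1169
Market R$219.88 > fair 211.1169: forward overpriced → cash-and-carry (borrow at r, buy the stock and collect the dividends, short the forward).
Profit at T = |F_mkt − F*| = |219.88 − 211.1169| = R$8.76 per share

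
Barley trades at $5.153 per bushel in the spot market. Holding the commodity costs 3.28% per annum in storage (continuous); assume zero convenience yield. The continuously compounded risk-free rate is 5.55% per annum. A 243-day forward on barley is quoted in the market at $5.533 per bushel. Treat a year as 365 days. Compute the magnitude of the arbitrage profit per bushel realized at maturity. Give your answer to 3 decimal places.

Fair forward: F* = S·e^(carry·T), with carry = (r + u) = 0.0555 + 0.0328 = 0.0883
F* = 5.153 · e^(0.0883 × 243/365) = 5.153 · e^0.058786 = 5.153 × 1.060548 = $5.4650
Market $5.533 > fair $5.4650: forward overpriced → cash-and-carry (buy spot, short the forward).
At maturity, profit = |F_mkt − F*| = |5.533 − 5.4650| = $0.068 per bushel

$0.068 per bushel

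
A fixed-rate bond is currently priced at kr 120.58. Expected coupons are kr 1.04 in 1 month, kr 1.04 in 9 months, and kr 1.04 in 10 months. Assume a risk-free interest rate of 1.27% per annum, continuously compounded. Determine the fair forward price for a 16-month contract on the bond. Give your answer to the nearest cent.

kr 119.49

PV(coupons) I = 1.04·e^(−0.0127·1/12) + 1.04·e^(−0.0127·9/12) + 1.04·e^(−0.0127·10/12)
I = 1.0389 + 1.0301 + 1.0291 = 3.0981
F = (S − I)·e^(rT) = (120.58 − 3.0981) · e^(0.0127·16/12)
= 117.4819 · e^0.016933 = 117.4819 × 1.017077 = kr 119.49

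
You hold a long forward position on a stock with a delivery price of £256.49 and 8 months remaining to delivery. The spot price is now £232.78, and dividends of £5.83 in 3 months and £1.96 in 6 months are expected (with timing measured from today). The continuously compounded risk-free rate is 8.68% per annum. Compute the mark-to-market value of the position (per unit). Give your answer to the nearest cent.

-£16.87

PV(remaining dividends) I = 5.83·e^(−0.0868·3/12) + 1.96·e^(−0.0868·6/12) = 7.5816
Current forward F = (S − I)·e^(rT) = (232.78 − 7.5816)·e^(0.0868·8/12) = 225.1984 × 1.059574 = 238.6144
Value (long) = (F − K)·e^(−rT) = (238.6144 − 256.49) × 0.943776 = -16.8706
Value = -£16.87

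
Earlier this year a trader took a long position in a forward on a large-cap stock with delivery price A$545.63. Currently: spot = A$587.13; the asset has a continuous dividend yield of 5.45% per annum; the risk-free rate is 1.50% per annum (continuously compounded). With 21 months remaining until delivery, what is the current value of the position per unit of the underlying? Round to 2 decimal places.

A$2.23

Current fair forward for the remaining 21 months: F = S·e^((r − q)·T), (r − q) = 0.0150 − 0.0545 = -0.0395
F = 587.13 · e^(-0.0395 × 21/12) = 587.13 × 0.933210 = 547.9156
Value of long forward = (F − K)·e^(−rT) = (547.9156 − 545.63) · e^(−0.0150·21/12)
= 2.2856 × 0.974092 = 2.23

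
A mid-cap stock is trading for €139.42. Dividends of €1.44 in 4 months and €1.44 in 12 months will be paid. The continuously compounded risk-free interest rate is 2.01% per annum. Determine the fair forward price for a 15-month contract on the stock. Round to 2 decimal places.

PV(dividends) I = 1.44·e^(−0.0201·4/12) + 1.44·e^(−0.0201·12/12)
I = 1.4304 + 1.4113 = 2.8417
F = (S − I)·e^(rT) = (139.42 − 2.8417) · e^(0.0201·15/12)
= 136.5783 · e^0.025125 = 136.5783 × 1.025443 = €140.05

€140.05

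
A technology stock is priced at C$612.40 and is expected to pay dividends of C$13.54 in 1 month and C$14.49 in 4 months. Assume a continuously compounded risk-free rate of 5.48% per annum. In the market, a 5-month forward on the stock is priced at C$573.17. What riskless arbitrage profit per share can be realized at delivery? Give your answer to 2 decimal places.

PV(dividends) I = 13.54·e^(−0.0548·1/12) + 14.49·e^(−0.0548·4/12) = 27.7060
Fair forward F* = (S − I)·e^(rT) = (612.40 − 27.7060)·e^0.022833 = 584.6940 × 1.023096 = 598.1981
Market C$573.17 < fair 598.1981: forward underpriced → reverse cash-and-carry (short the stock, invest proceeds at r, pay the dividends, go long the forward).
Profit at T = |F_mkt − F*| = |573.17 − 598.1981| = C$25.03 per share

C$25.03 per share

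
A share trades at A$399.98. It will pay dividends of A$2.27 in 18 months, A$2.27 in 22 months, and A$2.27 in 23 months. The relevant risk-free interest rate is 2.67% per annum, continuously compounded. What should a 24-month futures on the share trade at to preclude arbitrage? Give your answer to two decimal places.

A$415.06

PV(dividends) I = 2.27·e^(−0.0267·18/12) + 2.27·e^(−0.0267·22/12) + 2.27·e^(−0.0267·23/12)
I = 2.1809 + 2.1616 + 2.1568 = 6.4993
F = (S − I)·e^(rT) = (399.98 − 6.4993) · e^(0.0267·24/12)
= 393.4807 · e^0.053400 = 393.4807 × 1.054852 = A$415.06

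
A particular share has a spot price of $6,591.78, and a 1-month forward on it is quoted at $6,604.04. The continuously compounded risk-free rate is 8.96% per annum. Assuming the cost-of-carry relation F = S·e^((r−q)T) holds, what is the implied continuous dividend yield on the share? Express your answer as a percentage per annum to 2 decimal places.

From F = S·e^((r−q)T): (r − q) = ln(F/S)/T
ln(6604.04/6591.78) = ln(1.001860) = 0.001858
(r − q) = 0.001858 / (1/12) = 0.022296
q = r − ln(F/S)/T = 0.0896 − 0.022296 = 0.067304
q = 6.73%

6.73%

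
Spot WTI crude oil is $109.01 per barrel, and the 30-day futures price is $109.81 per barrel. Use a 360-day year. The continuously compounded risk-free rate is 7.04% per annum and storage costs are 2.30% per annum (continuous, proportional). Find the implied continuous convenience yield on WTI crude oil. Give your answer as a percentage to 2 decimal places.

0.57%

F = S·e^((r+u−y)T) ⇒ (r+u−y) = ln(F/S)/T
ln(109.81/109.01) = 0.007312; /T ⇒ 0.087744
y = r + u − ln(F/S)/T = 0.0704 + 0.0230 − 0.087744 = 0.005656
y = 0.57%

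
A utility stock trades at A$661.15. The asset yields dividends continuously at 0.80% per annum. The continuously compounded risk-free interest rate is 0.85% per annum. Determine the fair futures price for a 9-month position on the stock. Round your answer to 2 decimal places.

A$661.40

F = S·e^((r − q)T) = 661.15 · e^((0.0085 − 0.0080) × 9/12)
= 661.15 · e^0.000375 = 661.15 × 1.000375
F = A$661.40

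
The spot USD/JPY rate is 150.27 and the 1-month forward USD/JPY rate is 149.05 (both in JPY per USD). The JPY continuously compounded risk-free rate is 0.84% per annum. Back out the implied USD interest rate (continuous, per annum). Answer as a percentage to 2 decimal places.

F = S·e^((r_JPY − r_USD)T) ⇒ r_USD = r_JPY − ln(F/S)/T
ln(149.05/150.27) = -0.008152; /(1/12) = -0.097824
r_USD = 0.0084 + 0.097824 = 0.106224
r_USD = 10.62%

10.62%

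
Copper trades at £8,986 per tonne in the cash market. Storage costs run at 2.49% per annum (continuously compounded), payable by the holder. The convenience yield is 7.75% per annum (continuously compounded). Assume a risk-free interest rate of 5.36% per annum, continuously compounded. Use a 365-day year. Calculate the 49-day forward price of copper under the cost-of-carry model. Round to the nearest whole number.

£8,987 per tonne

Net carry = r + u − y = 0.0536 + 0.0249 − 0.0775 = 0.0010
F = S·e^((r+u−y)T) = 8986 · e^(0.0010 × 49/365) = 8986 · e^0.000134
= 8986 × 1.000134 = £8,987 per tonne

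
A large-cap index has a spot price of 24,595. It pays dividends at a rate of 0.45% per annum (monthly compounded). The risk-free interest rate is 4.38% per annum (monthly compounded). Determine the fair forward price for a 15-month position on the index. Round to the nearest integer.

F = S · (1+r/12)^(12T) / (1+q/12)^(12T)
= 24595 × 1.056171 / 1.005640 = 24595 × 1.050248
F = 25,831

25,831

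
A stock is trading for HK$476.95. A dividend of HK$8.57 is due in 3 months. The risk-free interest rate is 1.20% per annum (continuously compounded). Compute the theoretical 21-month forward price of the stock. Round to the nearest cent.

PV(dividends) I = 8.57·e^(−0.0120·3/12)
I = 8.5443
F = (S − I)·e^(rT) = (476.95 − 8.5443) · e^(0.0120·21/12)
= 468.4057 · e^0.021000 = 468.4057 × 1.021222 = HK$478.35

HK$478.35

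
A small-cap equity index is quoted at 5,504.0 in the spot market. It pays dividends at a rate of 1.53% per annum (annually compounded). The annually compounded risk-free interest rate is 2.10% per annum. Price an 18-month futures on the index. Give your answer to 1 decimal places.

5,550.4

F = S · (1+r)^T / (1+q)^T
= 5504.0 × 1.031665 / 1.023038 = 5504.0 × 1.008433
F = 5,550.4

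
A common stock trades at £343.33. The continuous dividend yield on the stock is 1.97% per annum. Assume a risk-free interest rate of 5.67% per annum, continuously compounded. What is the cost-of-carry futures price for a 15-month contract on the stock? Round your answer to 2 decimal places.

F = S·e^((r − q)T) = 343.33 · e^((0.0567 − 0.0197) × 15/12)
= 343.33 · e^0.046250 = 343.33 × 1.047336
F = £359.58

£359.58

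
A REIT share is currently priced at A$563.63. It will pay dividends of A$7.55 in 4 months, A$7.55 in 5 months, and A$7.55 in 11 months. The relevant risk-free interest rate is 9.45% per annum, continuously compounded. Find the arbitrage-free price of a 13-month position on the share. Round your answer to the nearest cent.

A$600.57

PV(dividends) I = 7.55·e^(−0.0945·4/12) + 7.55·e^(−0.0945·5/12) + 7.55·e^(−0.0945·11/12)
I = 7.3159 + 7.2585 + 6.9235 = 21.4979
F = (S − I)·e^(rT) = (563.63 − 21.4979) · e^(0.0945·13/12)
= 542.1321 · e^0.102375 = 542.1321 × 1.107799 = A$600.57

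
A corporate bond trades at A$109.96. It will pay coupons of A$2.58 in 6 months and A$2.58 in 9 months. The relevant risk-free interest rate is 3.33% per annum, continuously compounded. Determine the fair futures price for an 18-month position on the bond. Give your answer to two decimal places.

A$110.28

PV(coupons) I = 2.58·e^(−0.0333·6/12) + 2.58·e^(−0.0333·9/12)
I = 2.5374 + 2.5164 = 5.0538
F = (S − I)·e^(rT) = (109.96 − 5.0538) · e^(0.0333·18/12)
= 104.9062 · e^0.049950 = 104.9062 × 1.051219 = A$110.28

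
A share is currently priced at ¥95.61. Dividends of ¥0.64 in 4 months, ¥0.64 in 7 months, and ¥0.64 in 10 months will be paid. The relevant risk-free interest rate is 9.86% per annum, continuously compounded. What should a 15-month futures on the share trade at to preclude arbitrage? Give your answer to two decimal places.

PV(dividends) I = 0.64·e^(−0.0986·4/12) + 0.64·e^(−0.0986·7/12) + 0.64·e^(−0.0986·10/12)
I = 0.6193 + 0.6042 + 0.5895 = 1.8130
F = (S − I)·e^(rT) = (95.61 − 1.8130) · e^(0.0986·15/12)
= 93.7970 · e^0.123250 = 93.7970 × 1.131167 = ¥106.10

¥106.10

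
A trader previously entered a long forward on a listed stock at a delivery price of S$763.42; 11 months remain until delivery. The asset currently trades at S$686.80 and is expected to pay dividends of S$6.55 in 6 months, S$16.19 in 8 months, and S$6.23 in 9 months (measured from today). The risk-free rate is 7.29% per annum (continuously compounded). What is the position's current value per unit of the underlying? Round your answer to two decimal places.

PV(remaining dividends) I = 6.55·e^(−0.0729·6/12) + 16.19·e^(−0.0729·8/12) + 6.23·e^(−0.0729·9/12) = 27.6361
Current forward F = (S − I)·e^(rT) = (686.80 − 27.6361)·e^(0.0729·11/12) = 659.1639 × 1.069108 = 704.7174
Value (long) = (F − K)·e^(−rT) = (704.7174 − 763.42) × 0.935359 = -54.9080
Value = -S$54.91

-S$54.91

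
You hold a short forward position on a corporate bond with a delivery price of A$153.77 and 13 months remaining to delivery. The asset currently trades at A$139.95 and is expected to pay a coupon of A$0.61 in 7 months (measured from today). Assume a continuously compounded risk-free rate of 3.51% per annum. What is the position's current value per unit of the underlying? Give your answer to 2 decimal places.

PV(remaining coupons) I = 0.61·e^(−0.0351·7/12) = 0.5976
Current forward F = (S − I)·e^(rT) = (139.95 − 0.5976)·e^(0.0351·13/12) = 139.3524 × 1.038757 = 144.7533
Value (long) = (F − K)·e^(−rT) = (144.7533 − 153.77) × 0.962689 = -8.6803
Short position value = −(long value) = A$8.68

A$8.68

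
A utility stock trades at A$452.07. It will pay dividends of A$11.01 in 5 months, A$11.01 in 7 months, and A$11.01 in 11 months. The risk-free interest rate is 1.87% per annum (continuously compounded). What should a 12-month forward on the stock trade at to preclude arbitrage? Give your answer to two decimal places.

PV(dividends) I = 11.01·e^(−0.0187·5/12) + 11.01·e^(−0.0187·7/12) + 11.01·e^(−0.0187·11/12)
I = 10.9245 + 10.8906 + 10.8229 = 32.6380
F = (S − I)·e^(rT) = (452.07 − 32.6380) · e^(0.0187·12/12)
= 419.4320 · e^0.018700 = 419.4320 × 1.018876 = A$427.35

A$427.35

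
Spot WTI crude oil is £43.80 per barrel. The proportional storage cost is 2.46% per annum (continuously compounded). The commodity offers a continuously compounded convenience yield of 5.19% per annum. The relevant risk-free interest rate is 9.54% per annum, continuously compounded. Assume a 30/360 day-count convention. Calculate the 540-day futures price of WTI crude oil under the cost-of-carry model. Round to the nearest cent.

Net carry = r + u − y = 0.0954 + 0.0246 − 0.0519 = 0.0681
F = S·e^((r+u−y)T) = 43.80 · e^(0.0681 × 540/360) = 43.80 · e^0.102150
= 43.80 × 1.107550 = £48.51 per barrel

£48.51 per barrel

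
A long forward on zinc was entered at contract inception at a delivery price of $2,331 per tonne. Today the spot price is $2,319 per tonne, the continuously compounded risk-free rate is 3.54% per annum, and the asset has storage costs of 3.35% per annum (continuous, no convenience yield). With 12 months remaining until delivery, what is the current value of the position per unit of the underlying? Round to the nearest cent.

Current fair forward for the remaining 12 months: F = S·e^((r + u)·T), (r + u) = 0.0354 + 0.0335 = 0.0689
F = 2319 · e^(0.0689 × 12/12) = 2319 × 1.07132907 = 2484.4121
Value of long forward = (F − K)·e^(−rT) = (2484.4121 − 2331) · e^(−0.0354·12/12)
= 153.4121 × 0.96521925 = 148.08

$148.08 per tonne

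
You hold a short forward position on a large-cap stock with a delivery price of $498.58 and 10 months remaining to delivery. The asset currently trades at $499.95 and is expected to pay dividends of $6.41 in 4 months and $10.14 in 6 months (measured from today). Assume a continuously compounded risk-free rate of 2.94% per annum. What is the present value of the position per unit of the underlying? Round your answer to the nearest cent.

$2.90

PV(remaining dividends) I = 6.41·e^(−0.0294·4/12) + 10.14·e^(−0.0294·6/12) = 16.3395
Current forward F = (S − I)·e^(rT) = (499.95 − 16.3395)·e^(0.0294·10/12) = 483.6105 × 1.024803 = 495.6055
Value (long) = (F − K)·e^(−rT) = (495.6055 − 498.58) × 0.975798 = -2.9025
Short position value = −(long value) = $2.90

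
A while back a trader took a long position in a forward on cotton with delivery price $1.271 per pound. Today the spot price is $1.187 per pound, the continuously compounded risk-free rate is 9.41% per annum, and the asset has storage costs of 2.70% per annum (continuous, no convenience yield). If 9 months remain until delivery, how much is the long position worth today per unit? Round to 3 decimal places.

$0.027 per pound

Current fair forward for the remaining 9 months: F = S·e^((r + u)·T), (r + u) = 0.0941 + 0.0270 = 0.1211
F = 1.187 · e^(0.1211 × 9/12) = 1.187 × 1.095077 = 1.2999
Value of long forward = (F − K)·e^(−rT) = (1.2999 − 1.271) · e^(−0.0941·9/12)
= 0.0289 × 0.931858 = 0.027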